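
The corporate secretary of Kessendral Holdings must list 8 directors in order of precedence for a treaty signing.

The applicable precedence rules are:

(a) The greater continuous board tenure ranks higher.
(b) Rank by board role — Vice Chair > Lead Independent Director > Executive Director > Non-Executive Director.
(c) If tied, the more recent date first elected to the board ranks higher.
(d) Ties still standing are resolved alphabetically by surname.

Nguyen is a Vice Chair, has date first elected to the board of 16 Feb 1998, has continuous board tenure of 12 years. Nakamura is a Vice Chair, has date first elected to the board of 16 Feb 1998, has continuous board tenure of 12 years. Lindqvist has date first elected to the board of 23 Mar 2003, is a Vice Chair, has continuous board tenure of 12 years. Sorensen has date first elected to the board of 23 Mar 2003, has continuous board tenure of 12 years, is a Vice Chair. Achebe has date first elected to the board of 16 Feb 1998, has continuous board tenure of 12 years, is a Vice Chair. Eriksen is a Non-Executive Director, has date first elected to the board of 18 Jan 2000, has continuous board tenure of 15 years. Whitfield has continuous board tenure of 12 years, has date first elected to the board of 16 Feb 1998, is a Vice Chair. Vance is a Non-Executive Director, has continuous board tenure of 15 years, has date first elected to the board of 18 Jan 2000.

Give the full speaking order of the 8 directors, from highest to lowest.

By continuous board tenure (higher first): Eriksen and Vance (both 15 years); then Lindqvist, Sorensen, Achebe, Nakamura, Nguyen and Whitfield (each 12 years).
Eriksen and Vance are each Non-Executive Director, so the next rule applies.
Eriksen and Vance both have date first elected to the board 18 Jan 2000, so the next rule applies.
Among Eriksen and Vance, alphabetically by surname: Eriksen before Vance.
Lindqvist, Sorensen, Achebe, Nakamura, Nguyen and Whitfield are each Vice Chair, so the next rule applies.
Among Lindqvist, Sorensen, Achebe, Nakamura, Nguyen and Whitfield, by date first elected to the board (later first): Lindqvist and Sorensen (23 Mar 2003) before Achebe, Nakamura, Nguyen and Whitfield (16 Feb 1998).
Among Lindqvist and Sorensen, alphabetically by surname: Lindqvist before Sorensen.
Among Achebe, Nakamura, Nguyen and Whitfield, alphabetically by surname: Achebe before Nakamura before Nguyen before Whitfield.
Full order: Eriksen, Vance, Lindqvist, Sorensen, Achebe, Nakamura, Nguyen, Whitfield.

Eriksen, Vance, Lindqvist, Sorensen, Achebe, Nakamura, Nguyen, Whitfield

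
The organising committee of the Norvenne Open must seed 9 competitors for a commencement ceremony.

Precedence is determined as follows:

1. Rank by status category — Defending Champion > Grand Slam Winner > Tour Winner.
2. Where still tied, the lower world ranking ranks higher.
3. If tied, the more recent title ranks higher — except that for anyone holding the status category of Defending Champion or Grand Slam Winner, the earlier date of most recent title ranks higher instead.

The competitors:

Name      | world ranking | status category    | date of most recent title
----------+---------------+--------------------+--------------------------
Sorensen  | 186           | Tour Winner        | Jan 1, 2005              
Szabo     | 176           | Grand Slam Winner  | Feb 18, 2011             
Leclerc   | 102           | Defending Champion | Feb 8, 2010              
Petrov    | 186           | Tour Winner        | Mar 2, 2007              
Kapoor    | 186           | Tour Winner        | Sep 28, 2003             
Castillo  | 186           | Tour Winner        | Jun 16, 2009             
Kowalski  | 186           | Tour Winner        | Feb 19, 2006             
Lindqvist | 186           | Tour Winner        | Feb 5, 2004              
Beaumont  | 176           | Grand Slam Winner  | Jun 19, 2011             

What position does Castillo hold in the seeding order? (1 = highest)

4

By status category: Leclerc (Defending Champion); then Szabo and Beaumont (Grand Slam Winner); then Castillo, Petrov, Kowalski, Sorensen, Lindqvist and Kapoor (Tour Winner).
Szabo and Beaumont both have world ranking 176, so the next rule applies.
Among Szabo and Beaumont, by date of most recent title (earlier first) (reversed rule for this group): Szabo (Feb 18, 2011) before Beaumont (Jun 19, 2011).
Castillo, Petrov, Kowalski, Sorensen, Lindqvist and Kapoor all have world ranking 186, so the next rule applies.
Among Castillo, Petrov, Kowalski, Sorensen, Lindqvist and Kapoor, by date of most recent title (later first): Castillo (Jun 16, 2009) before Petrov (Mar 2, 2007) before Kowalski (Feb 19, 2006) before Sorensen (Jan 1, 2005) before Lindqvist (Feb 5, 2004) before Kapoor (Sep 28, 2003).
Order: Leclerc, Szabo, Beaumont, Castillo, Petrov, Kowalski, Sorensen, Lindqvist, Kapoor. So position 4.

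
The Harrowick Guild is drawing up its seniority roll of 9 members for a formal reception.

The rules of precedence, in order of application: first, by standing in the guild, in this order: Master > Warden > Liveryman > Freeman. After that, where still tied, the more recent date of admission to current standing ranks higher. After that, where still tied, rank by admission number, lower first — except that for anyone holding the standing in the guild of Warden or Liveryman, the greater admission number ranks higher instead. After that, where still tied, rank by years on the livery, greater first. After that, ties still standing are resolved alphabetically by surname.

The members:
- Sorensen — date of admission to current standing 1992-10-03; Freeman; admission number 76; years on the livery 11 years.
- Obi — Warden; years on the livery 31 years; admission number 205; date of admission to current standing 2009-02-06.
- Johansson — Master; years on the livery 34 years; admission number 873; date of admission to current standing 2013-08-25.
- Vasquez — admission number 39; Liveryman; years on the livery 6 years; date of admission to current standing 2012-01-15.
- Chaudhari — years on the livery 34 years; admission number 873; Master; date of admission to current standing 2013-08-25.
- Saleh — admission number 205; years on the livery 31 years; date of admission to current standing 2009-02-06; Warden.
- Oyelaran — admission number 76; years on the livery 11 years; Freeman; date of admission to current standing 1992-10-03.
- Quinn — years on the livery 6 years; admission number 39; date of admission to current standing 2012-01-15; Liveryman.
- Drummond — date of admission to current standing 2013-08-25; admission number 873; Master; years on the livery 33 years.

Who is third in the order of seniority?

By standing in the guild: Chaudhari, Johansson and Drummond (Master); then Obi and Saleh (Warden); then Quinn and Vasquez (Liveryman); then Oyelaran and Sorensen (Freeman).
Chaudhari, Johansson and Drummond all have date of admission to current standing 2013-08-25, so the next rule applies.
Chaudhari, Johansson and Drummond all have admission number 873, so the next rule applies.
Among Chaudhari, Johansson and Drummond, by years on the livery (higher first): Chaudhari and Johansson (34 years) before Drummond (33 years).
Among Chaudhari and Johansson, alphabetically by surname: Chaudhari before Johansson.
Obi and Saleh both have date of admission to current standing 2009-02-06, so the next rule applies.
Obi and Saleh both have admission number 205, so the next rule applies.
Obi and Saleh both have years on the livery 31 years, so the next rule applies.
Among Obi and Saleh, alphabetically by surname: Obi before Saleh.
Quinn and Vasquez both have date of admission to current standing 2012-01-15, so the next rule applies.
Quinn and Vasquez both have admission number 39, so the next rule applies.
Quinn and Vasquez both have years on the livery 6 years, so the next rule applies.
Among Quinn and Vasquez, alphabetically by surname: Quinn before Vasquez.
Oyelaran and Sorensen both have date of admission to current standing 1992-10-03, so the next rule applies.
Oyelaran and Sorensen both have admission number 76, so the next rule applies.
Oyelaran and Sorensen both have years on the livery 11 years, so the next rule applies.
Among Oyelaran and Sorensen, alphabetically by surname: Oyelaran before Sorensen.
Order: Chaudhari, Johansson, Drummond, Obi, Saleh, Quinn, Vasquez, Oyelaran, Sorensen.

Drummond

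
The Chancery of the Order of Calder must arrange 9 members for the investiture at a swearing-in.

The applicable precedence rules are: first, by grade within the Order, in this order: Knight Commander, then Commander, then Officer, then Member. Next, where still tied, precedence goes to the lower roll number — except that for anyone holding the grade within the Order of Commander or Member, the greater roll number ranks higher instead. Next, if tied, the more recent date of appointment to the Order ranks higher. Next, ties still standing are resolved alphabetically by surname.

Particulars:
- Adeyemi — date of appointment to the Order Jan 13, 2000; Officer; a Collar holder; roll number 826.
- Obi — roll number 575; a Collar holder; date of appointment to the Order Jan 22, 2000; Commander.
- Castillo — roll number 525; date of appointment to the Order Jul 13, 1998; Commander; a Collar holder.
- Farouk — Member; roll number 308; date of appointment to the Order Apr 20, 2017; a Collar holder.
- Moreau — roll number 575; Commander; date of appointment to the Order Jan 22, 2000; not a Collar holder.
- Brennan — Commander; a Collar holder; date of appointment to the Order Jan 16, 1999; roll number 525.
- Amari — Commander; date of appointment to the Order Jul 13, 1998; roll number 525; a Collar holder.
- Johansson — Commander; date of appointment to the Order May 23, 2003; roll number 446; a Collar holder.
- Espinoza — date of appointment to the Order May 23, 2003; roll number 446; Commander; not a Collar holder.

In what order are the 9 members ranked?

By grade within the Order: Moreau, Obi, Brennan, Amari, Castillo, Espinoza and Johansson (Commander); then Adeyemi (Officer); then Farouk (Member).
Among Moreau, Obi, Brennan, Amari, Castillo, Espinoza and Johansson, by roll number (higher first) (reversed rule for this group): Moreau and Obi (575) before Brennan, Amari and Castillo (525) before Espinoza and Johansson (446).
Moreau and Obi both have date of appointment to the Order Jan 22, 2000, so the next rule applies.
Among Moreau and Obi, alphabetically by surname: Moreau before Obi.
Among Brennan, Amari and Castillo, by date of appointment to the Order (later first): Brennan (Jan 16, 1999) before Amari and Castillo (Jul 13, 1998).
Among Amari and Castillo, alphabetically by surname: Amari before Castillo.
Espinoza and Johansson both have date of appointment to the Order May 23, 2003, so the next rule applies.
Among Espinoza and Johansson, alphabetically by surname: Espinoza before Johansson.
Full order: Moreau, Obi, Brennan, Amari, Castillo, Espinoza, Johansson, Adeyemi, Farouk.

Moreau, Obi, Brennan, Amari, Castillo, Espinoza, Johansson, Adeyemi, Farouk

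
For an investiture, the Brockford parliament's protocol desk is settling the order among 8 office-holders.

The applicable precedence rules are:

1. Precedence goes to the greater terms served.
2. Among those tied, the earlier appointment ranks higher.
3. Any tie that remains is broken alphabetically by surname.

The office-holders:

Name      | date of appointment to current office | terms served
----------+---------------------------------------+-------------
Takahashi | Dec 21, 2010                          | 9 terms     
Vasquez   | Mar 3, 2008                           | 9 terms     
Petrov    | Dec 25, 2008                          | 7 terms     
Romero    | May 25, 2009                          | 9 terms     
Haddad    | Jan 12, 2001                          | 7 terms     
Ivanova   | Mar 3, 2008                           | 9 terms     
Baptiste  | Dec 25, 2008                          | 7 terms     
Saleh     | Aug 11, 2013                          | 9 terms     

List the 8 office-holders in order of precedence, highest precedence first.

By terms served (higher first): Ivanova, Vasquez, Romero, Takahashi and Saleh (each 9 terms); then Haddad, Baptiste and Petrov (each 7 terms).
Among Ivanova, Vasquez, Romero, Takahashi and Saleh, by date of appointment to current office (earlier first): Ivanova and Vasquez (Mar 3, 2008) before Romero (May 25, 2009) before Takahashi (Dec 21, 2010) before Saleh (Aug 11, 2013).
Among Ivanova and Vasquez, alphabetically by surname: Ivanova before Vasquez.
Among Haddad, Baptiste and Petrov, by date of appointment to current office (earlier first): Haddad (Jan 12, 2001) before Baptiste and Petrov (Dec 25, 2008).
Among Baptiste and Petrov, alphabetically by surname: Baptiste before Petrov.
Full order: Ivanova, Vasquez, Romero, Takahashi, Saleh, Haddad, Baptiste, Petrov.

Ivanova, Vasquez, Romero, Takahashi, Saleh, Haddad, Baptiste, Petrov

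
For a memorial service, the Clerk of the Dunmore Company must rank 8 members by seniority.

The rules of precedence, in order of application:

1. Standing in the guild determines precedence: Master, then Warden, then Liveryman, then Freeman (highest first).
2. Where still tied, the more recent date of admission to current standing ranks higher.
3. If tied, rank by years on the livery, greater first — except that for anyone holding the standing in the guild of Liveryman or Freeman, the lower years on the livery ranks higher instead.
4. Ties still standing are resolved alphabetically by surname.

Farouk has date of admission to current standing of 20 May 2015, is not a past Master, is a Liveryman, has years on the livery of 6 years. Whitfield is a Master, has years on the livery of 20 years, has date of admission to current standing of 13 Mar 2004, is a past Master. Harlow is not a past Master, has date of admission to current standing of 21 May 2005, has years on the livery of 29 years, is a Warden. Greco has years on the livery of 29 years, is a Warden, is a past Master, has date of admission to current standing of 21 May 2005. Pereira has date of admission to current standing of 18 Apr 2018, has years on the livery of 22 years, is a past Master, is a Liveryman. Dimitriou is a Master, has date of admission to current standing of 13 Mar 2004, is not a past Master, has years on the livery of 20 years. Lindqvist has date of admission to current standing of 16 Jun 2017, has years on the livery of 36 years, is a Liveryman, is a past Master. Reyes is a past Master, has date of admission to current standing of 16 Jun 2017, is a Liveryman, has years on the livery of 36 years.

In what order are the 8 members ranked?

Dimitriou, Whitfield, Greco, Harlow, Pereira, Lindqvist, Reyes, Farouk

By standing in the guild: Dimitriou and Whitfield (Master); then Greco and Harlow (Warden); then Pereira, Lindqvist, Reyes and Farouk (Liveryman).
Dimitriou and Whitfield both have date of admission to current standing 13 Mar 2004, so the next rule applies.
Dimitriou and Whitfield both have years on the livery 20 years, so the next rule applies.
Among Dimitriou and Whitfield, alphabetically by surname: Dimitriou before Whitfield.
Greco and Harlow both have date of admission to current standing 21 May 2005, so the next rule applies.
Greco and Harlow both have years on the livery 29 years, so the next rule applies.
Among Greco and Harlow, alphabetically by surname: Greco before Harlow.
Among Pereira, Lindqvist, Reyes and Farouk, by date of admission to current standing (later first): Pereira (18 Apr 2018) before Lindqvist and Reyes (16 Jun 2017) before Farouk (20 May 2015).
Lindqvist and Reyes both have years on the livery 36 years, so the next rule applies.
Among Lindqvist and Reyes, alphabetically by surname: Lindqvist before Reyes.
Full order: Dimitriou, Whitfield, Greco, Harlow, Pereira, Lindqvist, Reyes, Farouk.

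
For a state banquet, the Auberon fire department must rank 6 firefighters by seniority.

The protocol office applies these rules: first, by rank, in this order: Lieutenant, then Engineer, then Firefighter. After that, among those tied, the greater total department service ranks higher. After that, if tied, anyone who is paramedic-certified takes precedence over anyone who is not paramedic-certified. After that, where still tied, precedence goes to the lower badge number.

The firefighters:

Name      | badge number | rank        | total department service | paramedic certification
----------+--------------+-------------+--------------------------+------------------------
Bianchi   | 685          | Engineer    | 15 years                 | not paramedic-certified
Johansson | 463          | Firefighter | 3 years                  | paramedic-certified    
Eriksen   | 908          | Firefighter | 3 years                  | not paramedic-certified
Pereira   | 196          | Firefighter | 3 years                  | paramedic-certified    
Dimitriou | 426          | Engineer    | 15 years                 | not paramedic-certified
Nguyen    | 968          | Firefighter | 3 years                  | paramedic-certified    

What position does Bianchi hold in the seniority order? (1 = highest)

2

By rank: Dimitriou and Bianchi (Engineer); then Pereira, Johansson, Nguyen and Eriksen (Firefighter).
Dimitriou and Bianchi both have total department service 15 years, so the next rule applies.
Dimitriou and Bianchi are each not paramedic-certified, so the next rule applies.
Among Dimitriou and Bianchi, by badge number (lower first): Dimitriou (426) before Bianchi (685).
Pereira, Johansson, Nguyen and Eriksen all have total department service 3 years, so the next rule applies.
Among Pereira, Johansson, Nguyen and Eriksen, paramedic-certified before not paramedic-certified: Pereira, Johansson and Nguyen (paramedic-certified) before Eriksen (not paramedic-certified).
Among Pereira, Johansson and Nguyen, by badge number (lower first): Pereira (196) before Johansson (463) before Nguyen (968).
Order: Dimitriou, Bianchi, Pereira, Johansson, Nguyen, Eriksen. So position 2.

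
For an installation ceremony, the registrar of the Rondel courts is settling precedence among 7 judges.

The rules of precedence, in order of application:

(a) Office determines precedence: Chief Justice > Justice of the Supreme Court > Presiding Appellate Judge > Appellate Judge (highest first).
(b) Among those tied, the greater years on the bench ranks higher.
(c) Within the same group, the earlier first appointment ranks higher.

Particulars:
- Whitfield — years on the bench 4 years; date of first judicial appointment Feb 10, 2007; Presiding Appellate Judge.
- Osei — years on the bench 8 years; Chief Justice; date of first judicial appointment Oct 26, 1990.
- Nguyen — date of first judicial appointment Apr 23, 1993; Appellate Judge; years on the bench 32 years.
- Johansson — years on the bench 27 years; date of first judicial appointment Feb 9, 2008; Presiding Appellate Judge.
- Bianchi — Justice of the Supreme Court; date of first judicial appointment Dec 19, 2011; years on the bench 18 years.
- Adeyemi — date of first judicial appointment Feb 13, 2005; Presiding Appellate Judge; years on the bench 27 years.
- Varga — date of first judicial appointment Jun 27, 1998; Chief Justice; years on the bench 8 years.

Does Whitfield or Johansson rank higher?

Johansson

By office: Osei and Varga (Chief Justice); then Bianchi (Justice of the Supreme Court); then Adeyemi, Johansson and Whitfield (Presiding Appellate Judge); then Nguyen (Appellate Judge).
Osei and Varga both have years on the bench 8 years, so the next rule applies.
Among Osei and Varga, by date of first judicial appointment (earlier first): Osei (Oct 26, 1990) before Varga (Jun 27, 1998).
Among Adeyemi, Johansson and Whitfield, by years on the bench (higher first): Adeyemi and Johansson (27 years) before Whitfield (4 years).
Among Adeyemi and Johansson, by date of first judicial appointment (earlier first): Adeyemi (Feb 13, 2005) before Johansson (Feb 9, 2008).
So Johansson takes precedence.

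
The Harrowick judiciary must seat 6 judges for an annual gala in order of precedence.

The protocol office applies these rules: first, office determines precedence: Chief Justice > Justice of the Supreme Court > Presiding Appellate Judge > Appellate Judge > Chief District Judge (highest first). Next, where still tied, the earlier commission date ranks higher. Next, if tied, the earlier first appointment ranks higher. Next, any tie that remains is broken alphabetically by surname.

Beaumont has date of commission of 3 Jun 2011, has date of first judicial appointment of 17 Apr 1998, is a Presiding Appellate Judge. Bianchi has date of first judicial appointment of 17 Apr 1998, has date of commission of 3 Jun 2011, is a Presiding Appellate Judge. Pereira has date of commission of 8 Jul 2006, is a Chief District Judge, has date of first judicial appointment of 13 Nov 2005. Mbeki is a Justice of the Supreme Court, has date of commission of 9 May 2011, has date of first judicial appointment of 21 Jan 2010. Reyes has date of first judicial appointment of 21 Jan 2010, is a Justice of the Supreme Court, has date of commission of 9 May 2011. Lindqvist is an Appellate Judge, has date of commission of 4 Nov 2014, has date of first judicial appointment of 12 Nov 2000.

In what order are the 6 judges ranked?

Mbeki, Reyes, Beaumont, Bianchi, Lindqvist, Pereira

By office: Mbeki and Reyes (Justice of the Supreme Court); then Beaumont and Bianchi (Presiding Appellate Judge); then Lindqvist (Appellate Judge); then Pereira (Chief District Judge).
Mbeki and Reyes both have date of commission 9 May 2011, so the next rule applies.
Mbeki and Reyes both have date of first judicial appointment 21 Jan 2010, so the next rule applies.
Among Mbeki and Reyes, alphabetically by surname: Mbeki before Reyes.
Beaumont and Bianchi both have date of commission 3 Jun 2011, so the next rule applies.
Beaumont and Bianchi both have date of first judicial appointment 17 Apr 1998, so the next rule applies.
Among Beaumont and Bianchi, alphabetically by surname: Beaumont before Bianchi.
Full order: Mbeki, Reyes, Beaumont, Bianchi, Lindqvist, Pereira.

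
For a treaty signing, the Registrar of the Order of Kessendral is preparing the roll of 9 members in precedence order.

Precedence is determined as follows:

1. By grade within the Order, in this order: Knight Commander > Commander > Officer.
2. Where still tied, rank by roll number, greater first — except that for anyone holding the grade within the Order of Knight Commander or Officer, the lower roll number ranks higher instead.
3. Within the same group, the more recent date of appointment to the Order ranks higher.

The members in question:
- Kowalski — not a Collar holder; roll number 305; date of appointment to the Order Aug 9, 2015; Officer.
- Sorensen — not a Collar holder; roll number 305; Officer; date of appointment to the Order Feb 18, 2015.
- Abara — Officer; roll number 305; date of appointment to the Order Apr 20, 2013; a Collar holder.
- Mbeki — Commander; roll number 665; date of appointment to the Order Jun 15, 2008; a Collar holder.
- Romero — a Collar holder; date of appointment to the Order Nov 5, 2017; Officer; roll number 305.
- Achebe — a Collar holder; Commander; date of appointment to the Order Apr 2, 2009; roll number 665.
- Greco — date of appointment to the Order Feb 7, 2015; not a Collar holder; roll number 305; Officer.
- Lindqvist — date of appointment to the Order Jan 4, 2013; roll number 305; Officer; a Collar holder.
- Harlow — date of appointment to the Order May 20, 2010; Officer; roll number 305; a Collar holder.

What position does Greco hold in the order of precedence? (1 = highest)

6

By grade within the Order: Achebe and Mbeki (Commander); then Romero, Kowalski, Sorensen, Greco, Abara, Lindqvist and Harlow (Officer).
Achebe and Mbeki both have roll number 665, so the next rule applies.
Among Achebe and Mbeki, by date of appointment to the Order (later first): Achebe (Apr 2, 2009) before Mbeki (Jun 15, 2008).
Romero, Kowalski, Sorensen, Greco, Abara, Lindqvist and Harlow all have roll number 305, so the next rule applies.
Among Romero, Kowalski, Sorensen, Greco, Abara, Lindqvist and Harlow, by date of appointment to the Order (later first): Romero (Nov 5, 2017) before Kowalski (Aug 9, 2015) before Sorensen (Feb 18, 2015) before Greco (Feb 7, 2015) before Abara (Apr 20, 2013) before Lindqvist (Jan 4, 2013) before Harlow (May 20, 2010).
Order: Achebe, Mbeki, Romero, Kowalski, Sorensen, Greco, Abara, Lindqvist, Harlow. So position 6.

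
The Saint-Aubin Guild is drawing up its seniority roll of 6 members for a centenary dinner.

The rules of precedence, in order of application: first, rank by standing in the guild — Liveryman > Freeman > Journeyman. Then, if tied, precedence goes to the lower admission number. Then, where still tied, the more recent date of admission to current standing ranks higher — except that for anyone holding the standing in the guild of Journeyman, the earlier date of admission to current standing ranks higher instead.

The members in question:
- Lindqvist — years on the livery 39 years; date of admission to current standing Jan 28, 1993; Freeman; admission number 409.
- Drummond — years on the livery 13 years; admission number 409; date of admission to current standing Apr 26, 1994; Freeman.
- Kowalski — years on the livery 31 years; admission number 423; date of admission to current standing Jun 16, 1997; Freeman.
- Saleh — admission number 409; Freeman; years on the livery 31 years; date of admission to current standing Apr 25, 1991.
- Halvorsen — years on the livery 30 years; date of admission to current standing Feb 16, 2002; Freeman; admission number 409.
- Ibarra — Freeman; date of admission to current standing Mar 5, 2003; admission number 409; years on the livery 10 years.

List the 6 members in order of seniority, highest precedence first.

By standing in the guild: Ibarra, Halvorsen, Drummond, Lindqvist, Saleh and Kowalski (Freeman).
Among Ibarra, Halvorsen, Drummond, Lindqvist, Saleh and Kowalski, by admission number (lower first): Ibarra, Halvorsen, Drummond, Lindqvist and Saleh (409) before Kowalski (423).
Among Ibarra, Halvorsen, Drummond, Lindqvist and Saleh, by date of admission to current standing (later first): Ibarra (Mar 5, 2003) before Halvorsen (Feb 16, 2002) before Drummond (Apr 26, 1994) before Lindqvist (Jan 28, 1993) before Saleh (Apr 25, 1991).
Full order: Ibarra, Halvorsen, Drummond, Lindqvist, Saleh, Kowalski.

Ibarra, Halvorsen, Drummond, Lindqvist, Saleh, Kowalski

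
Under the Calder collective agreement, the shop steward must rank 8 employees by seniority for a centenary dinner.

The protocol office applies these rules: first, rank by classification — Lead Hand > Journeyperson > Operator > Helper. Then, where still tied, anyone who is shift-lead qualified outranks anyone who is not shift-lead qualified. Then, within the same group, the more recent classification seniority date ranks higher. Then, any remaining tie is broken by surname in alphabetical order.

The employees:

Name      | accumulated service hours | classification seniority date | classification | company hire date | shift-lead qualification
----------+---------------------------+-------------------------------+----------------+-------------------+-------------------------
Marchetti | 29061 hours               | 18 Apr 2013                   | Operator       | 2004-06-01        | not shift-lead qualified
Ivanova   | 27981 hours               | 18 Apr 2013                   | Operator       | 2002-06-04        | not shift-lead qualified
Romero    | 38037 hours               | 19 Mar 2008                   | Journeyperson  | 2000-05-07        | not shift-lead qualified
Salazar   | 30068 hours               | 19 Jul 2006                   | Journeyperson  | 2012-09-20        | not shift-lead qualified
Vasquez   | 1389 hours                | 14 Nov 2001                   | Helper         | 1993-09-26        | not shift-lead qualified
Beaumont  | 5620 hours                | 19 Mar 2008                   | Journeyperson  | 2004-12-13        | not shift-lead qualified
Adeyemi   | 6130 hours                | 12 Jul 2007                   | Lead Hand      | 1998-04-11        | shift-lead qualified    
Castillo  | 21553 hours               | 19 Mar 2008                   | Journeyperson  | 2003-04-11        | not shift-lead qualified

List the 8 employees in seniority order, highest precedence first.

By classification: Adeyemi (Lead Hand); then Beaumont, Castillo, Romero and Salazar (Journeyperson); then Ivanova and Marchetti (Operator); then Vasquez (Helper).
Beaumont, Castillo, Romero and Salazar are each not shift-lead qualified, so the next rule applies.
Among Beaumont, Castillo, Romero and Salazar, by classification seniority date (later first): Beaumont, Castillo and Romero (19 Mar 2008) before Salazar (19 Jul 2006).
Among Beaumont, Castillo and Romero, alphabetically by surname: Beaumont before Castillo before Romero.
Ivanova and Marchetti are each not shift-lead qualified, so the next rule applies.
Ivanova and Marchetti both have classification seniority date 18 Apr 2013, so the next rule applies.
Among Ivanova and Marchetti, alphabetically by surname: Ivanova before Marchetti.
Full order: Adeyemi, Beaumont, Castillo, Romero, Salazar, Ivanova, Marchetti, Vasquez.

Adeyemi, Beaumont, Castillo, Romero, Salazar, Ivanova, Marchetti, Vasquez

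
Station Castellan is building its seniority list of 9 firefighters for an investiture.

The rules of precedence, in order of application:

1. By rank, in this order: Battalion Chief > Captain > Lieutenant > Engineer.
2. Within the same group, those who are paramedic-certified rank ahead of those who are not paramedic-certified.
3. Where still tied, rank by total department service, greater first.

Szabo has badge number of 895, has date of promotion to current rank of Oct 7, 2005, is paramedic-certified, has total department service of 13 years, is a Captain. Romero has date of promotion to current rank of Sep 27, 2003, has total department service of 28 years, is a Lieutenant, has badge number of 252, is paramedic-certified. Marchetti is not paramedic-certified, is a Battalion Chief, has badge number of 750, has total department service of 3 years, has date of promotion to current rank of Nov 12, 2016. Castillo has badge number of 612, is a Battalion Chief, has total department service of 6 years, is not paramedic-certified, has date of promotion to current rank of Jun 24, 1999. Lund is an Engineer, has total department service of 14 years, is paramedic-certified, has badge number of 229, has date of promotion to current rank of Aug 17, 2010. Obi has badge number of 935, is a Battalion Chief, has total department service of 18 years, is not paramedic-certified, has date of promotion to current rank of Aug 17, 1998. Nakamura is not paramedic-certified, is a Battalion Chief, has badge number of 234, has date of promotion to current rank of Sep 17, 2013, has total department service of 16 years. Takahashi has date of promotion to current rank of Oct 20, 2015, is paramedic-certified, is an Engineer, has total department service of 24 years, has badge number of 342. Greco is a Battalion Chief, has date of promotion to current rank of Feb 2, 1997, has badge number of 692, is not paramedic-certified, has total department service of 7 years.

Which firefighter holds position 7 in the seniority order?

Romero

By rank: Obi, Nakamura, Greco, Castillo and Marchetti (Battalion Chief); then Szabo (Captain); then Romero (Lieutenant); then Takahashi and Lund (Engineer).
Obi, Nakamura, Greco, Castillo and Marchetti are each not paramedic-certified, so the next rule applies.
Among Obi, Nakamura, Greco, Castillo and Marchetti, by total department service (higher first): Obi (18 years) before Nakamura (16 years) before Greco (7 years) before Castillo (6 years) before Marchetti (3 years).
Takahashi and Lund are each paramedic-certified, so the next rule applies.
Among Takahashi and Lund, by total department service (higher first): Takahashi (24 years) before Lund (14 years).
Order: Obi, Nakamura, Greco, Castillo, Marchetti, Szabo, Romero, Takahashi, Lund.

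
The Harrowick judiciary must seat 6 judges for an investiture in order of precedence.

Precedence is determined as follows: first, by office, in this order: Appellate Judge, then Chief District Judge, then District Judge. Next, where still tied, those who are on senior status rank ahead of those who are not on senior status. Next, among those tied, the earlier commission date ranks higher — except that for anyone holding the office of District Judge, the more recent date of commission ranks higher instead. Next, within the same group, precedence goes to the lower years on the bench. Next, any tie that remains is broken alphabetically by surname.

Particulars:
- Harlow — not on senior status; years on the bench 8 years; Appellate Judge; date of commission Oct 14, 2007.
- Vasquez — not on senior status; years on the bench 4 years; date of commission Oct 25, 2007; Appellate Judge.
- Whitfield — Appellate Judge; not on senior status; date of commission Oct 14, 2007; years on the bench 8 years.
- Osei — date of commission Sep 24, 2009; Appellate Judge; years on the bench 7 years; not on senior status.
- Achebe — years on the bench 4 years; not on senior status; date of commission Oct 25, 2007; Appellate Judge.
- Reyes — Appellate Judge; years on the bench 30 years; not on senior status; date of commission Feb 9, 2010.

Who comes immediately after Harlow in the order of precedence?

By office: Harlow, Whitfield, Achebe, Vasquez, Osei and Reyes (Appellate Judge).
Harlow, Whitfield, Achebe, Vasquez, Osei and Reyes are each not on senior status, so the next rule applies.
Among Harlow, Whitfield, Achebe, Vasquez, Osei and Reyes, by date of commission (earlier first): Harlow and Whitfield (Oct 14, 2007) before Achebe and Vasquez (Oct 25, 2007) before Osei (Sep 24, 2009) before Reyes (Feb 9, 2010).
Harlow and Whitfield both have years on the bench 8 years, so the next rule applies.
Among Harlow and Whitfield, alphabetically by surname: Harlow before Whitfield.
Achebe and Vasquez both have years on the bench 4 years, so the next rule applies.
Among Achebe and Vasquez, alphabetically by surname: Achebe before Vasquez.
Order: Harlow, Whitfield, Achebe, Vasquez, Osei, Reyes.

Whitfield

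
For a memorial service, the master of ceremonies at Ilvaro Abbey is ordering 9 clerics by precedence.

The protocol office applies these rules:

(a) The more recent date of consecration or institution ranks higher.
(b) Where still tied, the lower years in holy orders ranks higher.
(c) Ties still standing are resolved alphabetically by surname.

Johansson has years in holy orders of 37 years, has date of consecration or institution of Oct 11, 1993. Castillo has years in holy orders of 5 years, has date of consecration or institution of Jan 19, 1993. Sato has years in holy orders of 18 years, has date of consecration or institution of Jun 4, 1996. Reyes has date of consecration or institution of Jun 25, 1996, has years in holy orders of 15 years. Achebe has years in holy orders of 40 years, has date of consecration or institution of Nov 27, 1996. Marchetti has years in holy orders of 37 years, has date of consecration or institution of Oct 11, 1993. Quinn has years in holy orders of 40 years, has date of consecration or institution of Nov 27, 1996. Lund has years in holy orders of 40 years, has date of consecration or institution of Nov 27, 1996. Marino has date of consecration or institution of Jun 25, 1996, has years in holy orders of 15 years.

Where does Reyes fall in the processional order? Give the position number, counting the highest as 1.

5

By date of consecration or institution (later first): Achebe, Lund and Quinn (each Nov 27, 1996); then Marino and Reyes (both Jun 25, 1996); then Sato (Jun 4, 1996); then Johansson and Marchetti (both Oct 11, 1993); then Castillo (Jan 19, 1993).
Achebe, Lund and Quinn all have years in holy orders 40 years, so the next rule applies.
Among Achebe, Lund and Quinn, alphabetically by surname: Achebe before Lund before Quinn.
Marino and Reyes both have years in holy orders 15 years, so the next rule applies.
Among Marino and Reyes, alphabetically by surname: Marino before Reyes.
Johansson and Marchetti both have years in holy orders 37 years, so the next rule applies.
Among Johansson and Marchetti, alphabetically by surname: Johansson before Marchetti.
Order: Achebe, Lund, Quinn, Marino, Reyes, Sato, Johansson, Marchetti, Castillo. So position 5.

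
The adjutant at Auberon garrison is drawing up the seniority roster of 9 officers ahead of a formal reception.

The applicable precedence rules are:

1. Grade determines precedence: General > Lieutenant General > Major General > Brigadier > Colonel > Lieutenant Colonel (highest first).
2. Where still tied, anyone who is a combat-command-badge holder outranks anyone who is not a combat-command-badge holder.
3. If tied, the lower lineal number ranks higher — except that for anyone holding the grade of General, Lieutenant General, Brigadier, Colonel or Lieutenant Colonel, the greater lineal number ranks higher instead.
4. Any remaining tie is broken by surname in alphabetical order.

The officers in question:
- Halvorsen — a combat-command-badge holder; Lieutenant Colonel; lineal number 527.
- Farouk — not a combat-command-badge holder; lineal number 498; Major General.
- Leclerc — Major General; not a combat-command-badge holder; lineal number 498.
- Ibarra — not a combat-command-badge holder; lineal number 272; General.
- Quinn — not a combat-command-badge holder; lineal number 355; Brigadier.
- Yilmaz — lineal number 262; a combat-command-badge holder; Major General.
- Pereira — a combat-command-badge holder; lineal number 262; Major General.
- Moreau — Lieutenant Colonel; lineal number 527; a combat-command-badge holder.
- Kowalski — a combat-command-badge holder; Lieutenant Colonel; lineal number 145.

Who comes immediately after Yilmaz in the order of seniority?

Farouk

By grade: Ibarra (General); then Pereira, Yilmaz, Farouk and Leclerc (Major General); then Quinn (Brigadier); then Halvorsen, Moreau and Kowalski (Lieutenant Colonel).
Among Pereira, Yilmaz, Farouk and Leclerc, a combat-command-badge holder before not a combat-command-badge holder: Pereira and Yilmaz (a combat-command-badge holder) before Farouk and Leclerc (not a combat-command-badge holder).
Pereira and Yilmaz both have lineal number 262, so the next rule applies.
Among Pereira and Yilmaz, alphabetically by surname: Pereira before Yilmaz.
Farouk and Leclerc both have lineal number 498, so the next rule applies.
Among Farouk and Leclerc, alphabetically by surname: Farouk before Leclerc.
Halvorsen, Moreau and Kowalski are each a combat-command-badge holder, so the next rule applies.
Among Halvorsen, Moreau and Kowalski, by lineal number (higher first) (reversed rule for this group): Halvorsen and Moreau (527) before Kowalski (145).
Among Halvorsen and Moreau, alphabetically by surname: Halvorsen before Moreau.
Order: Ibarra, Pereira, Yilmaz, Farouk, Leclerc, Quinn, Halvorsen, Moreau, Kowalski.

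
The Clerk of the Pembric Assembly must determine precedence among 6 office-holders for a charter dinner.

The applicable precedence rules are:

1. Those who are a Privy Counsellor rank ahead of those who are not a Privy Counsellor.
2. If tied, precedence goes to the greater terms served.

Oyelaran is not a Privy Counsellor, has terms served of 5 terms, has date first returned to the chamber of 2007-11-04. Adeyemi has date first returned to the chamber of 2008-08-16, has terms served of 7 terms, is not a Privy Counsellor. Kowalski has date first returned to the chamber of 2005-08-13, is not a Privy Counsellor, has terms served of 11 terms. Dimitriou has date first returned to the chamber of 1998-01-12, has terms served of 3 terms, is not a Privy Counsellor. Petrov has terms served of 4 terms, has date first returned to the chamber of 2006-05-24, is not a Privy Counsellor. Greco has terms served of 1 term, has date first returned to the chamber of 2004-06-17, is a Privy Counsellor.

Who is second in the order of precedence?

By the first rule: Greco (a Privy Counsellor); then Kowalski, Adeyemi, Oyelaran, Petrov and Dimitriou (each not a Privy Counsellor).
Among Kowalski, Adeyemi, Oyelaran, Petrov and Dimitriou, by terms served (higher first): Kowalski (11 terms) before Adeyemi (7 terms) before Oyelaran (5 terms) before Petrov (4 terms) before Dimitriou (3 terms).
Order: Greco, Kowalski, Adeyemi, Oyelaran, Petrov, Dimitriou.

Kowalski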